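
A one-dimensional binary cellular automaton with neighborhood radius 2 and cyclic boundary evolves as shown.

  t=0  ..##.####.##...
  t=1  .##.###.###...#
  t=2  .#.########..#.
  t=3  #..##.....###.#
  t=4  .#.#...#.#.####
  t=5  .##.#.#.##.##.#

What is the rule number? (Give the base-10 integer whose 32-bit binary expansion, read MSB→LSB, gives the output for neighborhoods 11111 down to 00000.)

  nb #####: next=.  (t=2,i=5, bit31=0)
  nb ####.: next=.  (t=0,i=7, bit30=0)
  nb ###.#: next=#  (t=0,i=8, bit29=1)
  nb ###..: next=#  (t=1,i=10, bit28=1)
  nb ##.##: next=#  (t=0,i=4, bit27=1)
  nb ##.#.: next=.  (t=4,i=0, bit26=0)
  nb ##..#: next=#  (t=2,i=11, bit25=1)
  nb ##...: next=.  (t=0,i=12, bit24=0)
  nb #.###: next=#  (t=0,i=5, bit23=1)
  nb #.##.: next=#  (t=0,i=10, bit22=1)
  nb #.#.#: next=#  (t=4,i=1, bit21=1)
  nb #.#..: next=.  (t=4,i=3, bit20=0)
  nb #..##: next=.  (t=3,i=2, bit19=0)
  nb #..#.: next=#  (t=2,i=0, bit18=1)
  nb #...#: next=.  (t=1,i=12, bit17=0)
  nb #....: next=.  (t=0,i=13, bit16=0)
  nb .####: next=#  (t=0,i=6, bit15=1)
  nb .###.: next=#  (t=1,i=5, bit14=1)
  nb .##.#: next=.  (t=0,i=3, bit13=0)
  nb .##..: next=.  (t=0,i=11, bit12=0)
  nb .#.##: next=.  (t=1,i=0, bit11=0)
  nb .#.#.: next=#  (t=4,i=2, bit10=1)
  nb .#..#: next=#  (t=2,i=14, bit9=1)
  nb .#...: next=#  (t=4,i=4, bit8=1)
  nb ..###: next=.  (t=3,i=10, bit7=0)
  nb ..##.: next=#  (t=0,i=2, bit6=1)
  nb ..#.#: next=.  (t=1,i=14, bit5=0)
  nb ..#..: next=.  (t=2,i=13, bit4=0)
  nb ...##: next=#  (t=0,i=1, bit3=1)
  nb ...#.: next=#  (t=1,i=13, bit2=1)
  nb ....#: next=.  (t=0,i=0, bit1=0)
  nb .....: next=#  (t=0,i=14, bit0=1)
  bits 00111010111001001100011101001101 = 988071757

988071757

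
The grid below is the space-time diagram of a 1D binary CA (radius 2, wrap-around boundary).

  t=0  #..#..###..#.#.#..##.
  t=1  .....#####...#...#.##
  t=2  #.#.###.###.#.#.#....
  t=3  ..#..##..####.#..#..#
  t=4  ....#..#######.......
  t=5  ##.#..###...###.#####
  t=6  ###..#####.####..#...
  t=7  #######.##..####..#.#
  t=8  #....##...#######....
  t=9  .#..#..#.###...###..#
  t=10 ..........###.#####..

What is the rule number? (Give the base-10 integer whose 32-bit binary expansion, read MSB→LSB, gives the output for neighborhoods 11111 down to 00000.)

  [31] ##### => .  t=1,i=7
  [30] ####. => #  t=1,i=8
  [29] ###.# => #  t=2,i=6
  [28] ###.. => #  t=0,i=8
  [27] ##.## => .  t=2,i=7
  [26] ##.#. => #  t=0,i=20
  [25] ##..# => #  t=0,i=9
  [24] ##... => #  t=1,i=0
  [23] #.### => .  t=2,i=4
  [22] #.##. => .  t=1,i=19
  [21] #.#.# => #  t=0,i=13
  [20] #.#.. => .  t=0,i=0
  [19] #..## => #  t=0,i=5
  [18] #..#. => .  t=0,i=2
  [17] #...# => .  t=1,i=11
  [16] #.... => .  t=1,i=1
  [15] .#### => #  t=1,i=6
  [14] .###. => #  t=0,i=7
  [13] .##.# => #  t=0,i=19
  [12] .##.. => .  t=1,i=20
  [11] .#.## => .  t=1,i=18
  [10] .#.#. => .  t=0,i=12
  [9] .#..# => .  t=0,i=1
  [8] .#... => #  t=1,i=14
  [7] ..### => #  t=0,i=6
  [6] ..##. => .  t=0,i=18
  [5] ..#.# => .  t=0,i=11
  [4] ..#.. => .  t=0,i=3
  [3] ...## => #  t=1,i=4
  [2] ...#. => #  t=1,i=12
  [1] ....# => .  t=1,i=3
  [0] ..... => #  t=1,i=2
  bits 01110111001010001110000110001101 = 1999167885

1999167885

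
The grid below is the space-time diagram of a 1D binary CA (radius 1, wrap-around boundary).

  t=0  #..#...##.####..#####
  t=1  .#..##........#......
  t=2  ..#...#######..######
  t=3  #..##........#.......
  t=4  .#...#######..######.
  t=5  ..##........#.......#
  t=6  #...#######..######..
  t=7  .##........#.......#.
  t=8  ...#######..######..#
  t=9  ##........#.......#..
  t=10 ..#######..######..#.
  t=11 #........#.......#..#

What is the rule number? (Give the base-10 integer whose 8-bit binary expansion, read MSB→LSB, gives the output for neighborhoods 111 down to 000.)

17

  [7] ### => .  t=0,i=11
  [6] ##. => .  t=0,i=0
  [5] #.# => .  t=0,i=9
  [4] #.. => #  t=0,i=1
  [3] .## => .  t=0,i=7
  [2] .#. => .  t=0,i=3
  [1] ..# => .  t=0,i=2
  [0] ... => #  t=0,i=5
  bits 00010001 = 17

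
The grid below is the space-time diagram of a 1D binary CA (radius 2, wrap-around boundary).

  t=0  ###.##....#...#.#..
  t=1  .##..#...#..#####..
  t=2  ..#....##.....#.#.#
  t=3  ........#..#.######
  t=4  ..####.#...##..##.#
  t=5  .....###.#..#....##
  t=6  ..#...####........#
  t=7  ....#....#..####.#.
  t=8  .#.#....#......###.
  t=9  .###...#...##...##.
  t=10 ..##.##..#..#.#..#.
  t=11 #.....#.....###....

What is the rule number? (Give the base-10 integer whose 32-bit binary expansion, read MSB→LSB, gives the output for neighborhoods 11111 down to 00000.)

  #####|#  b31=1 t=1,i=14
  ####.|.  b30=0 t=1,i=15
  ###.#|#  b29=1 t=0,i=2
  ###..|#  b28=1 t=1,i=16
  ##.##|.  b27=0 t=0,i=3
  ##.#.|#  b26=1 t=4,i=6
  ##..#|.  b25=0 t=1,i=3
  ##...|.  b24=0 t=0,i=6
  #.###|.  b23=0 t=3,i=13
  #.##.|.  b22=0 t=0,i=4
  #.#.#|#  b21=1 t=2,i=16
  #.#..|#  b20=1 t=0,i=16
  #..##|.  b19=0 t=0,i=18
  #..#.|.  b18=0 t=1,i=4
  #...#|#  b17=1 t=0,i=12
  #....|.  b16=0 t=0,i=7
  .####|.  b15=0 t=1,i=13
  .###.|#  b14=1 t=0,i=1
  .##.#|.  b13=0 t=4,i=16
  .##..|#  b12=1 t=0,i=5
  .#.##|#  b11=1 t=3,i=12
  .#.#.|#  b10=1 t=0,i=15
  .#..#|.  b9=0 t=0,i=17
  .#...|.  b8=0 t=0,i=11
  ..###|.  b7=0 t=0,i=0
  ..##.|.  b6=0 t=1,i=1
  ..#.#|#  b5=1 t=0,i=14
  ..#..|.  b4=0 t=0,i=10
  ...##|.  b3=0 t=1,i=0
  ...#.|#  b2=1 t=0,i=9
  ....#|.  b1=0 t=0,i=8
  .....|#  b0=1 t=2,i=11
  bits 10110100001100100101110000100101 = 3023199269

3023199269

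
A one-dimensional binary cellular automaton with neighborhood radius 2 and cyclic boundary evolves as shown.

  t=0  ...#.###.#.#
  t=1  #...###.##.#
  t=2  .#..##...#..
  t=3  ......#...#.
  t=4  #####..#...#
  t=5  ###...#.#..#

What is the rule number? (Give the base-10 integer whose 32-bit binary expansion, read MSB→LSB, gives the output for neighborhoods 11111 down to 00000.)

2243291523

  nb #####: next=#  (t=4,i=1, bit31=1)
  nb ####.: next=.  (t=4,i=3, bit30=0)
  nb ###.#: next=.  (t=0,i=7, bit29=0)
  nb ###..: next=.  (t=4,i=4, bit28=0)
  nb ##.##: next=.  (t=1,i=7, bit27=0)
  nb ##.#.: next=#  (t=0,i=8, bit26=1)
  nb ##..#: next=.  (t=4,i=5, bit25=0)
  nb ##...: next=#  (t=1,i=1, bit24=1)
  nb #.###: next=#  (t=0,i=5, bit23=1)
  nb #.##.: next=.  (t=1,i=8, bit22=0)
  nb #.#.#: next=#  (t=0,i=9, bit21=1)
  nb #.#..: next=#  (t=0,i=11, bit20=1)
  nb #..##: next=.  (t=2,i=3, bit19=0)
  nb #..#.: next=#  (t=4,i=6, bit18=1)
  nb #...#: next=.  (t=0,i=1, bit17=0)
  nb #....: next=#  (t=3,i=0, bit16=1)
  nb .####: next=#  (t=4,i=0, bit15=1)
  nb .###.: next=#  (t=0,i=6, bit14=1)
  nb .##.#: next=#  (t=1,i=9, bit13=1)
  nb .##..: next=.  (t=1,i=0, bit12=0)
  nb .#.##: next=#  (t=0,i=4, bit11=1)
  nb .#.#.: next=.  (t=0,i=10, bit10=0)
  nb .#..#: next=.  (t=2,i=2, bit9=0)
  nb .#...: next=#  (t=0,i=0, bit8=1)
  nb ..###: next=#  (t=1,i=4, bit7=1)
  nb ..##.: next=.  (t=2,i=4, bit6=0)
  nb ..#.#: next=.  (t=0,i=3, bit5=0)
  nb ..#..: next=.  (t=2,i=1, bit4=0)
  nb ...##: next=.  (t=1,i=3, bit3=0)
  nb ...#.: next=.  (t=0,i=2, bit2=0)
  nb ....#: next=#  (t=3,i=4, bit1=1)
  nb .....: next=#  (t=3,i=1, bit0=1)
  bits 10000101101101011110100110000011 = 2243291523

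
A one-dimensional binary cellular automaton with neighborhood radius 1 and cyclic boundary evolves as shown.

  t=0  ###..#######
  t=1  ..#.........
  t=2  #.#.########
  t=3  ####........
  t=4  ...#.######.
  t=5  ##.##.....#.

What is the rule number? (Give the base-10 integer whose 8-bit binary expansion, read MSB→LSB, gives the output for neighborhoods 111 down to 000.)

101

  nb ###: next=.  (t=0,i=0, bit7=0)
  nb ##.: next=#  (t=0,i=2, bit6=1)
  nb #.#: next=#  (t=2,i=1, bit5=1)
  nb #..: next=.  (t=0,i=3, bit4=0)
  nb .##: next=.  (t=0,i=5, bit3=0)
  nb .#.: next=#  (t=1,i=2, bit2=1)
  nb ..#: next=.  (t=0,i=4, bit1=0)
  nb ...: next=#  (t=1,i=0, bit0=1)
  bits 01100101 = 101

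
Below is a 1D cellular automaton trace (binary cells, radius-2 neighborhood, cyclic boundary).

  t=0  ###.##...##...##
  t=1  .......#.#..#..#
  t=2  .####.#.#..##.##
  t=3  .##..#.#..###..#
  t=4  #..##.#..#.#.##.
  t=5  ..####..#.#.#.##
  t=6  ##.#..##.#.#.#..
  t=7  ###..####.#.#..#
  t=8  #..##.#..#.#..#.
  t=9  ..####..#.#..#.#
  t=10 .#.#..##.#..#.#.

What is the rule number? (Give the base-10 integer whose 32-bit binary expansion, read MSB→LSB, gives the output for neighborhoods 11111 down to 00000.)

110095445

  nb #####: next=.  (t=0,i=0, bit31=0)
  nb ####.: next=.  (t=0,i=1, bit30=0)
  nb ###.#: next=.  (t=0,i=2, bit29=0)
  nb ###..: next=.  (t=3,i=12, bit28=0)
  nb ##.##: next=.  (t=0,i=3, bit27=0)
  nb ##.#.: next=#  (t=2,i=5, bit26=1)
  nb ##..#: next=#  (t=3,i=3, bit25=1)
  nb ##...: next=.  (t=0,i=6, bit24=0)
  nb #.###: next=#  (t=2,i=1, bit23=1)
  nb #.##.: next=.  (t=0,i=4, bit22=0)
  nb #.#.#: next=.  (t=2,i=6, bit21=0)
  nb #.#..: next=.  (t=1,i=9, bit20=0)
  nb #..##: next=#  (t=2,i=10, bit19=1)
  nb #..#.: next=#  (t=1,i=11, bit18=1)
  nb #...#: next=#  (t=0,i=7, bit17=1)
  nb #....: next=#  (t=1,i=1, bit16=1)
  nb .####: next=#  (t=0,i=15, bit15=1)
  nb .###.: next=#  (t=3,i=11, bit14=1)
  nb .##.#: next=#  (t=2,i=12, bit13=1)
  nb .##..: next=.  (t=0,i=5, bit12=0)
  nb .#.##: next=#  (t=3,i=0, bit11=1)
  nb .#.#.: next=#  (t=1,i=8, bit10=1)
  nb .#..#: next=.  (t=1,i=10, bit9=0)
  nb .#...: next=.  (t=1,i=0, bit8=0)
  nb ..###: next=.  (t=0,i=14, bit7=0)
  nb ..##.: next=#  (t=0,i=9, bit6=1)
  nb ..#.#: next=.  (t=1,i=7, bit5=0)
  nb ..#..: next=#  (t=1,i=12, bit4=1)
  nb ...##: next=.  (t=0,i=8, bit3=0)
  nb ...#.: next=#  (t=1,i=6, bit2=1)
  nb ....#: next=.  (t=1,i=5, bit1=0)
  nb .....: next=#  (t=1,i=2, bit0=1)
  bits 00000110100011111110110001010101 = 110095445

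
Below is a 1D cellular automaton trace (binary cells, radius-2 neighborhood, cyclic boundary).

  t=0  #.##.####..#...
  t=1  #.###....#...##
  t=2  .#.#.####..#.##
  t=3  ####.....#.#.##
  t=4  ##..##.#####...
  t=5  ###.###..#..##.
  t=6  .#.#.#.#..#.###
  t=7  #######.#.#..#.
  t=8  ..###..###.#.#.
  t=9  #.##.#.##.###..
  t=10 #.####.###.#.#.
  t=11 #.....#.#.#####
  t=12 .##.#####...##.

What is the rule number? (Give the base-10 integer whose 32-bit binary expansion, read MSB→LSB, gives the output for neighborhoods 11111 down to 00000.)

  #####|#  b31=1 t=3,i=0
  ####.|.  b30=0 t=0,i=7
  ###.#|.  b29=0 t=1,i=0
  ###..|.  b28=0 t=0,i=8
  ##.##|#  b27=1 t=0,i=4
  ##.#.|#  b26=1 t=2,i=0
  ##..#|#  b25=1 t=0,i=9
  ##...|#  b24=1 t=1,i=5
  #.###|.  b23=0 t=0,i=5
  #.##.|#  b22=1 t=0,i=2
  #.#.#|#  b21=1 t=2,i=1
  #.#..|.  b20=0 t=6,i=7
  #..##|.  b19=0 t=4,i=3
  #..#.|.  b18=0 t=0,i=10
  #...#|#  b17=1 t=0,i=13
  #....|#  b16=1 t=1,i=6
  .####|.  b15=0 t=0,i=6
  .###.|#  b14=1 t=1,i=3
  .##.#|#  b13=1 t=0,i=3
  .##..|#  b12=1 t=4,i=1
  .#.##|.  b11=0 t=0,i=1
  .#.#.|#  b10=1 t=2,i=2
  .#..#|#  b9=1 t=5,i=10
  .#...|.  b8=0 t=0,i=12
  ..###|#  b7=1 t=1,i=13
  ..##.|#  b6=1 t=4,i=0
  ..#.#|#  b5=1 t=0,i=0
  ..#..|.  b4=0 t=0,i=11
  ...##|.  b3=0 t=1,i=12
  ...#.|#  b2=1 t=0,i=14
  ....#|#  b1=1 t=1,i=7
  .....|.  b0=0 t=3,i=6
  bits 10001111011000110111011011100110 = 2405660390

2405660390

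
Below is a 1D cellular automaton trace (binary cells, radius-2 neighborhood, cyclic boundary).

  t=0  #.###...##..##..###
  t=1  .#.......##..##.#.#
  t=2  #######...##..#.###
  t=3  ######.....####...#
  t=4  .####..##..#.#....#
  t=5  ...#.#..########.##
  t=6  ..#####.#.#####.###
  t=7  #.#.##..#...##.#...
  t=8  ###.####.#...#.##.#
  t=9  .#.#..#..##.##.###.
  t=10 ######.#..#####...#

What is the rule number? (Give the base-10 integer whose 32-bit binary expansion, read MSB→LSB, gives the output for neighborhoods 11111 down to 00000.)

  [31] ##### => #  t=2,i=0
  [30] ####. => #  t=0,i=18
  [29] ###.# => .  t=0,i=0
  [28] ###.. => .  t=0,i=4
  [27] ##.## => #  t=0,i=1
  [26] ##.#. => .  t=1,i=15
  [25] ##..# => #  t=0,i=10
  [24] ##... => .  t=0,i=5
  [23] #.### => .  t=0,i=2
  [22] #.##. => #  t=5,i=17
  [21] #.#.# => #  t=1,i=16
  [20] #.#.. => #  t=1,i=1
  [19] #..## => .  t=0,i=11
  [18] #..#. => #  t=2,i=13
  [17] #...# => .  t=0,i=6
  [16] #.... => #  t=1,i=3
  [15] .#### => .  t=0,i=17
  [14] .###. => .  t=0,i=3
  [13] .##.# => #  t=1,i=14
  [12] .##.. => #  t=0,i=9
  [11] .#.## => .  t=2,i=15
  [10] .#.#. => #  t=1,i=0
  [9] .#..# => #  t=5,i=6
  [8] .#... => #  t=1,i=2
  [7] ..### => #  t=0,i=16
  [6] ..##. => .  t=0,i=8
  [5] ..#.# => #  t=2,i=14
  [4] ..#.. => .  t=7,i=8
  [3] ...## => .  t=0,i=7
  [2] ...#. => #  t=4,i=17
  [1] ....# => .  t=1,i=7
  [0] ..... => #  t=1,i=4
  bits 11001010011101010011011110100101 = 3396679589

3396679589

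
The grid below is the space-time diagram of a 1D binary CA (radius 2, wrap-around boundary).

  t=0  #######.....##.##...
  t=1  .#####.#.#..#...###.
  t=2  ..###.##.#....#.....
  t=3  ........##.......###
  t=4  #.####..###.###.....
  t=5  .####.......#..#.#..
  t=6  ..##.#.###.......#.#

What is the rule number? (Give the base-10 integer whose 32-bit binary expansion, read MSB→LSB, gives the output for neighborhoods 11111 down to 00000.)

3316815937

  [31] ##### => #  t=0,i=2
  [30] ####. => #  t=0,i=5
  [29] ###.# => .  t=1,i=5
  [28] ###.. => .  t=0,i=6
  [27] ##.## => .  t=0,i=14
  [26] ##.#. => #  t=1,i=6
  [25] ##..# => .  t=1,i=19
  [24] ##... => #  t=0,i=7
  [23] #.### => #  t=4,i=2
  [22] #.##. => .  t=0,i=15
  [21] #.#.# => #  t=1,i=7
  [20] #.#.. => #  t=1,i=9
  [19] #..## => .  t=1,i=0
  [18] #..#. => .  t=1,i=11
  [17] #...# => #  t=0,i=18
  [16] #.... => .  t=0,i=8
  [15] .#### => #  t=0,i=1
  [14] .###. => .  t=1,i=17
  [13] .##.# => .  t=0,i=13
  [12] .##.. => #  t=0,i=16
  [11] .#.## => #  t=4,i=1
  [10] .#.#. => .  t=1,i=8
  [9] .#..# => .  t=1,i=10
  [8] .#... => .  t=1,i=13
  [7] ..### => .  t=0,i=0
  [6] ..##. => #  t=0,i=12
  [5] ..#.# => .  t=4,i=0
  [4] ..#.. => .  t=1,i=12
  [3] ...## => .  t=0,i=11
  [2] ...#. => .  t=2,i=13
  [1] ....# => .  t=0,i=10
  [0] ..... => #  t=0,i=9
  bits 11000101101100101001100001000001 = 3316815937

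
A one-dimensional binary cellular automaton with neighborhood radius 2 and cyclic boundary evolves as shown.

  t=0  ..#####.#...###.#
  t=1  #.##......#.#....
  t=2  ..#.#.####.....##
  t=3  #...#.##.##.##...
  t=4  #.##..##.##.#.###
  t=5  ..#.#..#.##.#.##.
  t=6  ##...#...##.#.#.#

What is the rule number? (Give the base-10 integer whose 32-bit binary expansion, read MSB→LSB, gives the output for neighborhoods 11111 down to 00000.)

  nb #####: next=.  (t=0,i=4, bit31=0)
  nb ####.: next=.  (t=0,i=5, bit30=0)
  nb ###.#: next=.  (t=0,i=6, bit29=0)
  nb ###..: next=#  (t=2,i=9, bit28=1)
  nb ##.##: next=.  (t=3,i=8, bit27=0)
  nb ##.#.: next=.  (t=0,i=7, bit26=0)
  nb ##..#: next=#  (t=2,i=0, bit25=1)
  nb ##...: next=#  (t=1,i=4, bit24=1)
  nb #.###: next=#  (t=2,i=6, bit23=1)
  nb #.##.: next=#  (t=1,i=2, bit22=1)
  nb #.#.#: next=#  (t=2,i=4, bit21=1)
  nb #.#..: next=.  (t=0,i=8, bit20=0)
  nb #..##: next=.  (t=0,i=1, bit19=0)
  nb #..#.: next=.  (t=2,i=1, bit18=0)
  nb #...#: next=#  (t=0,i=10, bit17=1)
  nb #....: next=.  (t=1,i=5, bit16=0)
  nb .####: next=#  (t=0,i=3, bit15=1)
  nb .###.: next=.  (t=0,i=13, bit14=0)
  nb .##.#: next=#  (t=3,i=7, bit13=1)
  nb .##..: next=.  (t=1,i=3, bit12=0)
  nb .#.##: next=.  (t=1,i=1, bit11=0)
  nb .#.#.: next=.  (t=1,i=11, bit10=0)
  nb .#..#: next=#  (t=0,i=0, bit9=1)
  nb .#...: next=.  (t=0,i=9, bit8=0)
  nb ..###: next=#  (t=0,i=2, bit7=1)
  nb ..##.: next=.  (t=2,i=15, bit6=0)
  nb ..#.#: next=.  (t=1,i=0, bit5=0)
  nb ..#..: next=#  (t=3,i=0, bit4=1)
  nb ...##: next=.  (t=0,i=11, bit3=0)
  nb ...#.: next=#  (t=1,i=9, bit2=1)
  nb ....#: next=#  (t=1,i=8, bit1=1)
  nb .....: next=#  (t=1,i=6, bit0=1)
  bits 00010011111000101010001010010111 = 333619863

333619863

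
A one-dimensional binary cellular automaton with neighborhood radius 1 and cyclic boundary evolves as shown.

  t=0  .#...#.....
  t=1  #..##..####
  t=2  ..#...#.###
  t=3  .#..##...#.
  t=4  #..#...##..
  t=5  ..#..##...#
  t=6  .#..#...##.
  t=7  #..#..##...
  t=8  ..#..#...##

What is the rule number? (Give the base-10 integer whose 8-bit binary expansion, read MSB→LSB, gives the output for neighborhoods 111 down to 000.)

  ### -> #   bit 7 = 1  t=1,i=8
  ##. -> .   bit 6 = 0  t=1,i=0
  #.# -> .   bit 5 = 0  t=2,i=7
  #.. -> .   bit 4 = 0  t=0,i=2
  .## -> .   bit 3 = 0  t=1,i=3
  .#. -> .   bit 2 = 0  t=0,i=1
  ..# -> #   bit 1 = 1  t=0,i=0
  ... -> #   bit 0 = 1  t=0,i=3
  bits 10000011 = 131

131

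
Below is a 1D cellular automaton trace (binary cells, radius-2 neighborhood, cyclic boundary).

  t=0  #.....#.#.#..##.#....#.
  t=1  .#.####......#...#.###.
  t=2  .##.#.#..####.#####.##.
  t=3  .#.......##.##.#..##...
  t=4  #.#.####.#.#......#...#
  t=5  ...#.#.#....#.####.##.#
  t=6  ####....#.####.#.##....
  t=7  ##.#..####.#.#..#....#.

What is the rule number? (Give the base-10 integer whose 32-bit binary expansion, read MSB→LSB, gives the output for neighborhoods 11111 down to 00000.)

939706855

  nb #####: next=.  (t=2,i=16, bit31=0)
  nb ####.: next=.  (t=1,i=5, bit30=0)
  nb ###.#: next=#  (t=2,i=12, bit29=1)
  nb ###..: next=#  (t=1,i=6, bit28=1)
  nb ##.##: next=#  (t=2,i=13, bit27=1)
  nb ##.#.: next=.  (t=0,i=15, bit26=0)
  nb ##..#: next=.  (t=1,i=22, bit25=0)
  nb ##...: next=.  (t=1,i=7, bit24=0)
  nb #.###: next=.  (t=1,i=3, bit23=0)
  nb #.##.: next=.  (t=2,i=20, bit22=0)
  nb #.#.#: next=.  (t=0,i=8, bit21=0)
  nb #.#..: next=.  (t=0,i=0, bit20=0)
  nb #..##: next=.  (t=0,i=12, bit19=0)
  nb #..#.: next=.  (t=1,i=0, bit18=0)
  nb #...#: next=#  (t=1,i=15, bit17=1)
  nb #....: next=.  (t=0,i=2, bit16=0)
  nb .####: next=#  (t=1,i=4, bit15=1)
  nb .###.: next=#  (t=1,i=20, bit14=1)
  nb .##.#: next=.  (t=0,i=14, bit13=0)
  nb .##..: next=.  (t=2,i=21, bit12=0)
  nb .#.##: next=#  (t=1,i=2, bit11=1)
  nb .#.#.: next=.  (t=0,i=7, bit10=0)
  nb .#..#: next=.  (t=0,i=11, bit9=0)
  nb .#...: next=#  (t=0,i=1, bit8=1)
  nb ..###: next=#  (t=2,i=9, bit7=1)
  nb ..##.: next=#  (t=0,i=13, bit6=1)
  nb ..#.#: next=#  (t=0,i=6, bit5=1)
  nb ..#..: next=.  (t=1,i=13, bit4=0)
  nb ...##: next=.  (t=3,i=8, bit3=0)
  nb ...#.: next=#  (t=0,i=5, bit2=1)
  nb ....#: next=#  (t=0,i=4, bit1=1)
  nb .....: next=#  (t=0,i=3, bit0=1)
  bits 00111000000000101100100111100111 = 939706855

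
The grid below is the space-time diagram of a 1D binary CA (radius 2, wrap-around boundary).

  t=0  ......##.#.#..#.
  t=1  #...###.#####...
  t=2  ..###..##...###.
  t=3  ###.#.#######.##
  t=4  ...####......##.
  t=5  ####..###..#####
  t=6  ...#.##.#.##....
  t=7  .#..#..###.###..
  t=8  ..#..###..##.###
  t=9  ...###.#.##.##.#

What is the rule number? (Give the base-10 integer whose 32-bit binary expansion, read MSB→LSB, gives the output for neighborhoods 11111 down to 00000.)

  nb #####: next=.  (t=1,i=10, bit31=0)
  nb ####.: next=.  (t=1,i=11, bit30=0)
  nb ###.#: next=.  (t=1,i=6, bit29=0)
  nb ###..: next=#  (t=1,i=12, bit28=1)
  nb ##.##: next=#  (t=1,i=7, bit27=1)
  nb ##.#.: next=#  (t=0,i=8, bit26=1)
  nb ##..#: next=.  (t=2,i=5, bit25=0)
  nb ##...: next=#  (t=1,i=13, bit24=1)
  nb #.###: next=#  (t=1,i=8, bit23=1)
  nb #.##.: next=.  (t=6,i=5, bit22=0)
  nb #.#.#: next=#  (t=0,i=9, bit21=1)
  nb #.#..: next=#  (t=0,i=11, bit20=1)
  nb #..##: next=#  (t=2,i=6, bit19=1)
  nb #..#.: next=.  (t=0,i=13, bit18=0)
  nb #...#: next=#  (t=1,i=2, bit17=1)
  nb #....: next=#  (t=0,i=0, bit16=1)
  nb .####: next=.  (t=1,i=9, bit15=0)
  nb .###.: next=.  (t=1,i=5, bit14=0)
  nb .##.#: next=.  (t=0,i=7, bit13=0)
  nb .##..: next=#  (t=2,i=8, bit12=1)
  nb .#.##: next=#  (t=3,i=5, bit11=1)
  nb .#.#.: next=#  (t=0,i=10, bit10=1)
  nb .#..#: next=#  (t=0,i=12, bit9=1)
  nb .#...: next=.  (t=0,i=15, bit8=0)
  nb ..###: next=#  (t=1,i=4, bit7=1)
  nb ..##.: next=#  (t=0,i=6, bit6=1)
  nb ..#.#: next=.  (t=6,i=3, bit5=0)
  nb ..#..: next=.  (t=0,i=14, bit4=0)
  nb ...##: next=#  (t=0,i=5, bit3=1)
  nb ...#.: next=.  (t=1,i=15, bit2=0)
  nb ....#: next=#  (t=0,i=4, bit1=1)
  nb .....: next=.  (t=0,i=1, bit0=0)
  bits 00011101101110110001111011001010 = 498802378

498802378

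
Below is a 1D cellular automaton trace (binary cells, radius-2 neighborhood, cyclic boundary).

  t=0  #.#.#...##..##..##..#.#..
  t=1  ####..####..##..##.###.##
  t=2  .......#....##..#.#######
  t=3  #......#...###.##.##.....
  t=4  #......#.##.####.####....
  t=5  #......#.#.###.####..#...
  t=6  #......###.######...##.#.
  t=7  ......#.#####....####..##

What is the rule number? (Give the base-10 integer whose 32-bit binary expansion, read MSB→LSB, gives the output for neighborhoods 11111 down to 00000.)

702994040

  nb #####: next=.  (t=1,i=0, bit31=0)
  nb ####.: next=.  (t=1,i=2, bit30=0)
  nb ###.#: next=#  (t=1,i=21, bit29=1)
  nb ###..: next=.  (t=1,i=3, bit28=0)
  nb ##.##: next=#  (t=1,i=18, bit27=1)
  nb ##.#.: next=.  (t=6,i=22, bit26=0)
  nb ##..#: next=.  (t=0,i=10, bit25=0)
  nb ##...: next=#  (t=2,i=0, bit24=1)
  nb #.###: next=#  (t=1,i=19, bit23=1)
  nb #.##.: next=#  (t=3,i=15, bit22=1)
  nb #.#.#: next=#  (t=0,i=2, bit21=1)
  nb #.#..: next=.  (t=0,i=4, bit20=0)
  nb #..##: next=.  (t=0,i=11, bit19=0)
  nb #..#.: next=#  (t=0,i=19, bit18=1)
  nb #...#: next=#  (t=0,i=6, bit17=1)
  nb #....: next=.  (t=2,i=1, bit16=0)
  nb .####: next=#  (t=1,i=7, bit15=1)
  nb .###.: next=#  (t=1,i=20, bit14=1)
  nb .##.#: next=.  (t=1,i=17, bit13=0)
  nb .##..: next=#  (t=0,i=9, bit12=1)
  nb .#.##: next=.  (t=2,i=17, bit11=0)
  nb .#.#.: next=#  (t=0,i=1, bit10=1)
  nb .#..#: next=#  (t=0,i=23, bit9=1)
  nb .#...: next=.  (t=0,i=5, bit8=0)
  nb ..###: next=.  (t=1,i=6, bit7=0)
  nb ..##.: next=#  (t=0,i=8, bit6=1)
  nb ..#.#: next=#  (t=0,i=0, bit5=1)
  nb ..#..: next=#  (t=2,i=7, bit4=1)
  nb ...##: next=#  (t=0,i=7, bit3=1)
  nb ...#.: next=.  (t=2,i=6, bit2=0)
  nb ....#: next=.  (t=2,i=5, bit1=0)
  nb .....: next=.  (t=2,i=2, bit0=0)
  bits 00101001111001101101011001111000 = 702994040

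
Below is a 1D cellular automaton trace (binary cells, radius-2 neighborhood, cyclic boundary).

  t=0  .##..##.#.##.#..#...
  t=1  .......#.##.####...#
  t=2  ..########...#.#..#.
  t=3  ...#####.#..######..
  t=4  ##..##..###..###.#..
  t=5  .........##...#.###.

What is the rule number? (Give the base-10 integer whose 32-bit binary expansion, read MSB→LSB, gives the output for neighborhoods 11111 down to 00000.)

  ##### -> #   bit 31 = 1  t=2,i=4
  ####. -> .   bit 30 = 0  t=1,i=14
  ###.# -> .   bit 29 = 0  t=3,i=7
  ###.. -> #   bit 28 = 1  t=1,i=15
  ##.## -> .   bit 27 = 0  t=1,i=11
  ##.#. -> #   bit 26 = 1  t=0,i=7
  ##..# -> .   bit 25 = 0  t=0,i=3
  ##... -> .   bit 24 = 0  t=1,i=16
  #.### -> .   bit 23 = 0  t=1,i=12
  #.##. -> #   bit 22 = 1  t=0,i=10
  #.#.# -> .   bit 21 = 0  t=0,i=8
  #.#.. -> #   bit 20 = 1  t=0,i=13
  #..## -> .   bit 19 = 0  t=0,i=4
  #..#. -> #   bit 18 = 1  t=0,i=15
  #...# -> .   bit 17 = 0  t=1,i=17
  #.... -> .   bit 16 = 0  t=0,i=18
  .#### -> #   bit 15 = 1  t=1,i=13
  .###. -> #   bit 14 = 1  t=4,i=9
  .##.# -> .   bit 13 = 0  t=0,i=6
  .##.. -> .   bit 12 = 0  t=0,i=2
  .#.## -> #   bit 11 = 1  t=0,i=9
  .#.#. -> #   bit 10 = 1  t=2,i=14
  .#..# -> #   bit 9 = 1  t=0,i=14
  .#... -> .   bit 8 = 0  t=0,i=17
  ..### -> .   bit 7 = 0  t=2,i=2
  ..##. -> .   bit 6 = 0  t=0,i=1
  ..#.# -> #   bit 5 = 1  t=1,i=7
  ..#.. -> .   bit 4 = 0  t=0,i=16
  ...## -> .   bit 3 = 0  t=0,i=0
  ...#. -> #   bit 2 = 1  t=1,i=6
  ....# -> #   bit 1 = 1  t=0,i=19
  ..... -> #   bit 0 = 1  t=1,i=2
  bits 10010100010101001100111000100111 = 2488585767

2488585767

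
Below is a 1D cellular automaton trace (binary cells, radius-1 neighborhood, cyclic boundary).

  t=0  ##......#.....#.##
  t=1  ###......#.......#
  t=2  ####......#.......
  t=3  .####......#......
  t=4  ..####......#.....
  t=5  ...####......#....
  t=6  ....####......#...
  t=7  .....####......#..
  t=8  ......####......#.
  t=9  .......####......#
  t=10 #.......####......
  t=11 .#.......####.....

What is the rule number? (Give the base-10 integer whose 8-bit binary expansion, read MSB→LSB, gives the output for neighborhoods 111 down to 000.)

208

  ### -> #   bit 7 = 1  t=0,i=0
  ##. -> #   bit 6 = 1  t=0,i=1
  #.# -> .   bit 5 = 0  t=0,i=15
  #.. -> #   bit 4 = 1  t=0,i=2
  .## -> .   bit 3 = 0  t=0,i=16
  .#. -> .   bit 2 = 0  t=0,i=8
  ..# -> .   bit 1 = 0  t=0,i=7
  ... -> .   bit 0 = 0  t=0,i=3
  bits 11010000 = 208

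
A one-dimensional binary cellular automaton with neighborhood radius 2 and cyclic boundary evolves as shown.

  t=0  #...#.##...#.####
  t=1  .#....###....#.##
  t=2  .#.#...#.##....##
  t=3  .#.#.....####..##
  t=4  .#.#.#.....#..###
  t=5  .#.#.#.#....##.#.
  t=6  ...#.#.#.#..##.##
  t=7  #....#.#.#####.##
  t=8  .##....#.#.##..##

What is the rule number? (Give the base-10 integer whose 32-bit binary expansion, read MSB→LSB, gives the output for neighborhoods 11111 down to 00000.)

3254350400

  [31] ##### => #  t=0,i=15
  [30] ####. => #  t=0,i=16
  [29] ###.# => .  t=4,i=16
  [28] ###.. => .  t=0,i=0
  [27] ##.## => .  t=6,i=14
  [26] ##.#. => .  t=1,i=0
  [25] ##..# => .  t=3,i=13
  [24] ##... => #  t=0,i=1
  [23] #.### => #  t=0,i=13
  [22] #.##. => #  t=0,i=6
  [21] #.#.# => #  t=2,i=1
  [20] #.#.. => #  t=1,i=1
  [19] #..## => #  t=3,i=14
  [18] #..#. => .  t=5,i=0
  [17] #...# => .  t=0,i=2
  [16] #.... => #  t=1,i=3
  [15] .#### => .  t=0,i=14
  [14] .###. => #  t=1,i=7
  [13] .##.# => #  t=1,i=16
  [12] .##.. => #  t=0,i=7
  [11] .#.## => .  t=0,i=5
  [10] .#.#. => .  t=2,i=2
  [9] .#..# => #  t=4,i=12
  [8] .#... => .  t=1,i=2
  [7] ..### => .  t=1,i=6
  [6] ..##. => #  t=2,i=15
  [5] ..#.# => .  t=0,i=4
  [4] ..#.. => .  t=4,i=11
  [3] ...## => .  t=1,i=5
  [2] ...#. => .  t=0,i=3
  [1] ....# => .  t=1,i=4
  [0] ..... => .  t=3,i=6
  bits 11000001111110010111001001000000 = 3254350400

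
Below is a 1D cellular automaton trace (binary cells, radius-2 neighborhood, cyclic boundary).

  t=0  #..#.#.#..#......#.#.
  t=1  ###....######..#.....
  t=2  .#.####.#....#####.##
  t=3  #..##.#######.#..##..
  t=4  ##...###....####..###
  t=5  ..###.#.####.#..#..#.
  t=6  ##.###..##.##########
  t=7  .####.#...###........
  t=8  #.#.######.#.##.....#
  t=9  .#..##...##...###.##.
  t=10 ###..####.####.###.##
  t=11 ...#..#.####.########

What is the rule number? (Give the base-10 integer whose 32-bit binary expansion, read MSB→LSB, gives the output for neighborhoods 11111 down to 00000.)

  [31] ##### => .  t=1,i=9
  [30] ####. => .  t=1,i=11
  [29] ###.# => #  t=2,i=6
  [28] ###.. => .  t=1,i=2
  [27] ##.## => #  t=2,i=18
  [26] ##.#. => #  t=2,i=0
  [25] ##..# => #  t=1,i=13
  [24] ##... => #  t=1,i=3
  [23] #.### => #  t=2,i=3
  [22] #.##. => .  t=2,i=19
  [21] #.#.# => .  t=0,i=5
  [20] #.#.. => #  t=0,i=0
  [19] #..## => .  t=3,i=2
  [18] #..#. => #  t=0,i=2
  [17] #...# => #  t=4,i=3
  [16] #.... => #  t=0,i=12
  [15] .#### => #  t=1,i=8
  [14] .###. => #  t=1,i=1
  [13] .##.# => .  t=2,i=20
  [12] .##.. => #  t=3,i=18
  [11] .#.## => .  t=2,i=2
  [10] .#.#. => .  t=0,i=4
  [9] .#..# => #  t=0,i=1
  [8] .#... => #  t=0,i=11
  [7] ..### => .  t=1,i=0
  [6] ..##. => .  t=3,i=3
  [5] ..#.# => .  t=0,i=3
  [4] ..#.. => #  t=0,i=10
  [3] ...## => #  t=1,i=6
  [2] ...#. => .  t=0,i=16
  [1] ....# => #  t=0,i=15
  [0] ..... => .  t=0,i=13
  bits 00101111100101111101001100011010 = 798479130

798479130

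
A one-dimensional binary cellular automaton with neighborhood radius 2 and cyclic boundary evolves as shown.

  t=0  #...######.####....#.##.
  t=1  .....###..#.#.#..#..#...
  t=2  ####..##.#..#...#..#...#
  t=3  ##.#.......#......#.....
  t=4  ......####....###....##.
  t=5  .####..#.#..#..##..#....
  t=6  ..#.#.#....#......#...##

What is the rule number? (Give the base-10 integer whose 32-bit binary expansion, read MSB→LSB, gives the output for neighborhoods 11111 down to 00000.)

2552547331

  [31] ##### => #  t=0,i=6
  [30] ####. => .  t=0,i=8
  [29] ###.# => .  t=0,i=9
  [28] ###.. => #  t=0,i=14
  [27] ##.## => #  t=0,i=10
  [26] ##.#. => .  t=0,i=23
  [25] ##..# => .  t=1,i=8
  [24] ##... => .  t=0,i=15
  [23] #.### => .  t=0,i=11
  [22] #.##. => .  t=0,i=21
  [21] #.#.# => #  t=1,i=12
  [20] #.#.. => .  t=0,i=0
  [19] #..## => .  t=2,i=5
  [18] #..#. => #  t=1,i=9
  [17] #...# => .  t=0,i=2
  [16] #.... => .  t=0,i=16
  [15] .#### => #  t=0,i=5
  [14] .###. => #  t=1,i=6
  [13] .##.# => .  t=0,i=22
  [12] .##.. => .  t=4,i=22
  [11] .#.## => #  t=0,i=20
  [10] .#.#. => .  t=1,i=11
  [9] .#..# => .  t=1,i=15
  [8] .#... => .  t=0,i=1
  [7] ..### => .  t=0,i=4
  [6] ..##. => .  t=2,i=6
  [5] ..#.# => .  t=0,i=19
  [4] ..#.. => .  t=1,i=17
  [3] ...## => .  t=0,i=3
  [2] ...#. => .  t=0,i=18
  [1] ....# => #  t=0,i=17
  [0] ..... => #  t=1,i=0
  bits 10011000001001001100100000000011 = 2552547331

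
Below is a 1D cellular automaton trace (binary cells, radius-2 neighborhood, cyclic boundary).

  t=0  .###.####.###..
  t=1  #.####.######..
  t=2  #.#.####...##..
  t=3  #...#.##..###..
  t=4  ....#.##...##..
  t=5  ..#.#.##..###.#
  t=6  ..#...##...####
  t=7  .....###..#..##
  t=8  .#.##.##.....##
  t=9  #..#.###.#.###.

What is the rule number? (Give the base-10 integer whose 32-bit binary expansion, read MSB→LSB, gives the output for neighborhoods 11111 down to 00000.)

  [31] ##### => .  t=1,i=9
  [30] ####. => #  t=0,i=7
  [29] ###.# => #  t=0,i=3
  [28] ###.. => #  t=0,i=12
  [27] ##.## => #  t=0,i=4
  [26] ##.#. => #  t=5,i=13
  [25] ##..# => .  t=1,i=13
  [24] ##... => .  t=0,i=13
  [23] #.### => #  t=0,i=5
  [22] #.##. => #  t=3,i=6
  [21] #.#.# => .  t=2,i=2
  [20] #.#.. => #  t=5,i=14
  [19] #..## => .  t=3,i=9
  [18] #..#. => .  t=1,i=14
  [17] #...# => .  t=0,i=14
  [16] #.... => #  t=4,i=14
  [15] .#### => .  t=0,i=6
  [14] .###. => #  t=0,i=2
  [13] .##.# => .  t=8,i=4
  [12] .##.. => #  t=2,i=12
  [11] .#.## => .  t=1,i=1
  [10] .#.#. => .  t=2,i=1
  [9] .#..# => .  t=5,i=0
  [8] .#... => .  t=3,i=1
  [7] ..### => .  t=0,i=1
  [6] ..##. => #  t=2,i=11
  [5] ..#.# => #  t=1,i=0
  [4] ..#.. => .  t=3,i=0
  [3] ...## => #  t=0,i=0
  [2] ...#. => .  t=3,i=3
  [1] ....# => #  t=4,i=2
  [0] ..... => .  t=4,i=0
  bits 01111100110100010101000001101010 = 2094092394

2094092394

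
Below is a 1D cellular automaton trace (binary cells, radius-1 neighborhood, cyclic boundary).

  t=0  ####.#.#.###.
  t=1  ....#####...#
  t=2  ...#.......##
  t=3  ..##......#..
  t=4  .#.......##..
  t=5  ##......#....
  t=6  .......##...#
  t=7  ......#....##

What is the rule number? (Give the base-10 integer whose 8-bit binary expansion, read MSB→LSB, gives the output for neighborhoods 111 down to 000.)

  ### -> .   bit 7 = 0  t=0,i=1
  ##. -> .   bit 6 = 0  t=0,i=3
  #.# -> #   bit 5 = 1  t=0,i=4
  #.. -> .   bit 4 = 0  t=1,i=0
  .## -> .   bit 3 = 0  t=0,i=0
  .#. -> #   bit 2 = 1  t=0,i=5
  ..# -> #   bit 1 = 1  t=1,i=3
  ... -> .   bit 0 = 0  t=1,i=1
  bits 00100110 = 38

38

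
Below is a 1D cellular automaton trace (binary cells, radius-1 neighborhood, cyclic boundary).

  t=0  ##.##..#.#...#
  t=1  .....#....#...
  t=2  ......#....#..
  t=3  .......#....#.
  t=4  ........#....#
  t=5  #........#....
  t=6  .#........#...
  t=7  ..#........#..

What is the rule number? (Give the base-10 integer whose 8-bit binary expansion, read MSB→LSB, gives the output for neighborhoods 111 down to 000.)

16

  nb ###: next=.  (t=0,i=0, bit7=0)
  nb ##.: next=.  (t=0,i=1, bit6=0)
  nb #.#: next=.  (t=0,i=2, bit5=0)
  nb #..: next=#  (t=0,i=5, bit4=1)
  nb .##: next=.  (t=0,i=3, bit3=0)
  nb .#.: next=.  (t=0,i=7, bit2=0)
  nb ..#: next=.  (t=0,i=6, bit1=0)
  nb ...: next=.  (t=0,i=11, bit0=0)
  bits 00010000 = 16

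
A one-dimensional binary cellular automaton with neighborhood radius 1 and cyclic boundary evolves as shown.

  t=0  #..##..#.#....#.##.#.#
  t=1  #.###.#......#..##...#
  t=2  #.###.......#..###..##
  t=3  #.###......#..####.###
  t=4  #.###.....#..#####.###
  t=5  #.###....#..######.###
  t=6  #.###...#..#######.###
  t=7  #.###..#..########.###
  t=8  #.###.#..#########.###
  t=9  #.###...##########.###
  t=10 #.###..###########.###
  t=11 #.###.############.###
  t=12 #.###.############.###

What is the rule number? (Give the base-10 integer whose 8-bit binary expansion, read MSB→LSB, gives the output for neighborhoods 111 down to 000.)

  [7] ### => #  t=1,i=3
  [6] ##. => #  t=0,i=0
  [5] #.# => .  t=0,i=8
  [4] #.. => .  t=0,i=1
  [3] .## => #  t=0,i=3
  [2] .#. => .  t=0,i=7
  [1] ..# => #  t=0,i=2
  [0] ... => .  t=0,i=11
  bits 11001010 = 202

202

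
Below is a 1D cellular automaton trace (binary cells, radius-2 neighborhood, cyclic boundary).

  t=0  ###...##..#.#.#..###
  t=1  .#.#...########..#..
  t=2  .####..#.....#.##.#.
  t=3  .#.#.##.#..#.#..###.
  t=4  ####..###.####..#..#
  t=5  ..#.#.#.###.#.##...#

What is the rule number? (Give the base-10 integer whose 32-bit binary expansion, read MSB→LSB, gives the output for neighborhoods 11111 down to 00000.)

  [31] ##### => .  t=0,i=0
  [30] ####. => #  t=0,i=1
  [29] ###.# => #  t=4,i=8
  [28] ###.. => .  t=0,i=2
  [27] ##.## => #  t=4,i=9
  [26] ##.#. => #  t=2,i=17
  [25] ##..# => #  t=0,i=8
  [24] ##... => #  t=0,i=3
  [23] #.### => #  t=4,i=10
  [22] #.##. => .  t=2,i=15
  [21] #.#.# => #  t=0,i=12
  [20] #.#.. => #  t=0,i=14
  [19] #..## => .  t=0,i=16
  [18] #..#. => #  t=0,i=9
  [17] #...# => .  t=0,i=4
  [16] #.... => .  t=2,i=9
  [15] .#### => .  t=0,i=18
  [14] .###. => .  t=3,i=17
  [13] .##.# => #  t=2,i=16
  [12] .##.. => #  t=0,i=7
  [11] .#.## => .  t=2,i=14
  [10] .#.#. => #  t=0,i=11
  [9] .#..# => .  t=0,i=15
  [8] .#... => #  t=1,i=4
  [7] ..### => #  t=0,i=17
  [6] ..##. => .  t=0,i=6
  [5] ..#.# => #  t=0,i=10
  [4] ..#.. => .  t=1,i=17
  [3] ...## => .  t=0,i=5
  [2] ...#. => .  t=1,i=0
  [1] ....# => #  t=2,i=11
  [0] ..... => .  t=2,i=10
  bits 01101111101101000011010110100010 = 1874081186

1874081186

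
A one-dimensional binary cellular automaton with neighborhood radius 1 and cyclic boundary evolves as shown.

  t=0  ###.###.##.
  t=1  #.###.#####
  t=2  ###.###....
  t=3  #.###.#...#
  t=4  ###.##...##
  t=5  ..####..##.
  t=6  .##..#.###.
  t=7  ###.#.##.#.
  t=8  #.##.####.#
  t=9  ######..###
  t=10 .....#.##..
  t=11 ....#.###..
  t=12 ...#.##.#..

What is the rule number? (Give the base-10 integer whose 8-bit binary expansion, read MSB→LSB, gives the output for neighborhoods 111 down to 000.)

106

  ### -> .   bit 7 = 0  t=0,i=1
  ##. -> #   bit 6 = 1  t=0,i=2
  #.# -> #   bit 5 = 1  t=0,i=3
  #.. -> .   bit 4 = 0  t=2,i=7
  .## -> #   bit 3 = 1  t=0,i=0
  .#. -> .   bit 2 = 0  t=3,i=6
  ..# -> #   bit 1 = 1  t=2,i=10
  ... -> .   bit 0 = 0  t=2,i=8
  bits 01101010 = 106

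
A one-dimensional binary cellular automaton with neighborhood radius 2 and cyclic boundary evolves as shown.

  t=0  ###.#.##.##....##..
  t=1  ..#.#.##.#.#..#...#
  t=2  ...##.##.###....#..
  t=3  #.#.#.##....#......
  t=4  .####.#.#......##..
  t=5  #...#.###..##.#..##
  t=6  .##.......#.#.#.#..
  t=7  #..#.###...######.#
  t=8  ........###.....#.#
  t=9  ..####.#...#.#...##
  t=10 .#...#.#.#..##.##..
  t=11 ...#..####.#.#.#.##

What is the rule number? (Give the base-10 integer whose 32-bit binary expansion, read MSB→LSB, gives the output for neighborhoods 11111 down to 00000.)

  ##### -> .   bit 31 = 0  t=7,i=13
  ####. -> .   bit 30 = 0  t=4,i=3
  ###.# -> #   bit 29 = 1  t=0,i=2
  ###.. -> .   bit 28 = 0  t=2,i=11
  ##.## -> .   bit 27 = 0  t=0,i=8
  ##.#. -> .   bit 26 = 0  t=0,i=3
  ##..# -> .   bit 25 = 0  t=0,i=17
  ##... -> #   bit 24 = 1  t=0,i=11
  #.### -> .   bit 23 = 0  t=2,i=9
  #.##. -> #   bit 22 = 1  t=0,i=6
  #.#.# -> #   bit 21 = 1  t=0,i=4
  #.#.. -> #   bit 20 = 1  t=1,i=11
  #..## -> #   bit 19 = 1  t=0,i=18
  #..#. -> .   bit 18 = 0  t=1,i=1
  #...# -> #   bit 17 = 1  t=1,i=16
  #.... -> .   bit 16 = 0  t=0,i=12
  .#### -> .   bit 15 = 0  t=4,i=2
  .###. -> .   bit 14 = 0  t=0,i=1
  .##.# -> #   bit 13 = 1  t=0,i=7
  .##.. -> .   bit 12 = 0  t=0,i=10
  .#.## -> .   bit 11 = 0  t=0,i=5
  .#.#. -> #   bit 10 = 1  t=1,i=3
  .#..# -> .   bit 9 = 0  t=1,i=0
  .#... -> .   bit 8 = 0  t=1,i=15
  ..### -> .   bit 7 = 0  t=0,i=0
  ..##. -> .   bit 6 = 0  t=0,i=15
  ..#.# -> .   bit 5 = 0  t=1,i=2
  ..#.. -> .   bit 4 = 0  t=1,i=14
  ...## -> #   bit 3 = 1  t=0,i=14
  ...#. -> .   bit 2 = 0  t=1,i=17
  ....# -> .   bit 1 = 0  t=0,i=13
  ..... -> #   bit 0 = 1  t=2,i=0
  bits 00100001011110100010010000001001 = 561652745

561652745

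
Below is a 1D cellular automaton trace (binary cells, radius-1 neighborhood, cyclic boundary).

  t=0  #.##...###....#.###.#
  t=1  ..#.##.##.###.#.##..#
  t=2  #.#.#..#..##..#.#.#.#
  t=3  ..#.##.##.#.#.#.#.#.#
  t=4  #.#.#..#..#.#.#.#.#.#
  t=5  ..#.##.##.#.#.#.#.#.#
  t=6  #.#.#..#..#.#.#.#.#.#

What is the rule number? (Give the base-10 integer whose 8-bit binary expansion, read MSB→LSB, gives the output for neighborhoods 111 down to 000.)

  nb ###: next=#  (t=0,i=8, bit7=1)
  nb ##.: next=.  (t=0,i=0, bit6=0)
  nb #.#: next=.  (t=0,i=1, bit5=0)
  nb #..: next=#  (t=0,i=4, bit4=1)
  nb .##: next=#  (t=0,i=2, bit3=1)
  nb .#.: next=#  (t=0,i=14, bit2=1)
  nb ..#: next=.  (t=0,i=6, bit1=0)
  nb ...: next=#  (t=0,i=5, bit0=1)
  bits 10011101 = 157

157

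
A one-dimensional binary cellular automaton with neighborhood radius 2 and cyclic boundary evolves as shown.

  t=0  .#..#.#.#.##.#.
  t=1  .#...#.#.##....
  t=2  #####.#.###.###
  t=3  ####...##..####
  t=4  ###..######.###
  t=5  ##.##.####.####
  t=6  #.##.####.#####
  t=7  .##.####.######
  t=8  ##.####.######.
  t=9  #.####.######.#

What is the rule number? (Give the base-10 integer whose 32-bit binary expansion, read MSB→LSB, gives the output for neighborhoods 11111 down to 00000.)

3402341727

  ##### -> #   bit 31 = 1  t=2,i=0
  ####. -> #   bit 30 = 1  t=2,i=3
  ###.# -> .   bit 29 = 0  t=2,i=4
  ###.. -> .   bit 28 = 0  t=3,i=3
  ##.## -> #   bit 27 = 1  t=2,i=11
  ##.#. -> .   bit 26 = 0  t=0,i=12
  ##..# -> #   bit 25 = 1  t=3,i=9
  ##... -> .   bit 24 = 0  t=1,i=11
  #.### -> #   bit 23 = 1  t=2,i=8
  #.##. -> #   bit 22 = 1  t=0,i=10
  #.#.# -> .   bit 21 = 0  t=0,i=6
  #.#.. -> .   bit 20 = 0  t=0,i=13
  #..## -> #   bit 19 = 1  t=3,i=10
  #..#. -> .   bit 18 = 0  t=0,i=0
  #...# -> #   bit 17 = 1  t=1,i=3
  #.... -> #   bit 16 = 1  t=1,i=12
  .#### -> #   bit 15 = 1  t=2,i=13
  .###. -> .   bit 14 = 0  t=2,i=9
  .##.# -> .   bit 13 = 0  t=0,i=11
  .##.. -> #   bit 12 = 1  t=1,i=10
  .#.## -> #   bit 11 = 1  t=0,i=9
  .#.#. -> #   bit 10 = 1  t=0,i=5
  .#..# -> .   bit 9 = 0  t=0,i=2
  .#... -> #   bit 8 = 1  t=1,i=2
  ..### -> .   bit 7 = 0  t=3,i=11
  ..##. -> #   bit 6 = 1  t=3,i=7
  ..#.# -> .   bit 5 = 0  t=0,i=4
  ..#.. -> #   bit 4 = 1  t=0,i=1
  ...## -> #   bit 3 = 1  t=3,i=6
  ...#. -> #   bit 2 = 1  t=1,i=0
  ....# -> #   bit 1 = 1  t=1,i=14
  ..... -> #   bit 0 = 1  t=1,i=13
  bits 11001010110010111001110101011111 = 3402341727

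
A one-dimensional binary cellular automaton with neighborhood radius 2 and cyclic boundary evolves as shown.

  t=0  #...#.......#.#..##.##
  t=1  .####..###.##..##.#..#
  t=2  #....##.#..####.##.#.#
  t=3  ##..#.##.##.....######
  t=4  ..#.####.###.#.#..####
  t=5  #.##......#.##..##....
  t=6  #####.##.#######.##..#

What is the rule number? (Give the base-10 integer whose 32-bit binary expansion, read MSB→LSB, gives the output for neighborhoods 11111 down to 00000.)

  ##### -> #   bit 31 = 1  t=3,i=18
  ####. -> .   bit 30 = 0  t=1,i=3
  ###.# -> .   bit 29 = 0  t=1,i=9
  ###.. -> .   bit 28 = 0  t=0,i=0
  ##.## -> .   bit 27 = 0  t=0,i=19
  ##.#. -> #   bit 26 = 1  t=1,i=17
  ##..# -> #   bit 25 = 1  t=1,i=5
  ##... -> #   bit 24 = 1  t=0,i=1
  #.### -> .   bit 23 = 0  t=0,i=20
  #.##. -> #   bit 22 = 1  t=1,i=11
  #.#.# -> #   bit 21 = 1  t=2,i=19
  #.#.. -> .   bit 20 = 0  t=0,i=14
  #..## -> #   bit 19 = 1  t=0,i=16
  #..#. -> .   bit 18 = 0  t=1,i=20
  #...# -> #   bit 17 = 1  t=0,i=2
  #.... -> .   bit 16 = 0  t=0,i=6
  .#### -> .   bit 15 = 0  t=1,i=2
  .###. -> #   bit 14 = 1  t=0,i=21
  .##.# -> #   bit 13 = 1  t=0,i=18
  .##.. -> #   bit 12 = 1  t=1,i=12
  .#.## -> #   bit 11 = 1  t=1,i=0
  .#.#. -> .   bit 10 = 0  t=0,i=13
  .#..# -> #   bit 9 = 1  t=0,i=15
  .#... -> .   bit 8 = 0  t=0,i=5
  ..### -> .   bit 7 = 0  t=1,i=7
  ..##. -> .   bit 6 = 0  t=0,i=17
  ..#.# -> #   bit 5 = 1  t=0,i=12
  ..#.. -> #   bit 4 = 1  t=0,i=4
  ...## -> #   bit 3 = 1  t=2,i=4
  ...#. -> #   bit 2 = 1  t=0,i=3
  ....# -> .   bit 1 = 0  t=0,i=10
  ..... -> #   bit 0 = 1  t=0,i=7
  bits 10000111011010100111101000111101 = 2271902269

2271902269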